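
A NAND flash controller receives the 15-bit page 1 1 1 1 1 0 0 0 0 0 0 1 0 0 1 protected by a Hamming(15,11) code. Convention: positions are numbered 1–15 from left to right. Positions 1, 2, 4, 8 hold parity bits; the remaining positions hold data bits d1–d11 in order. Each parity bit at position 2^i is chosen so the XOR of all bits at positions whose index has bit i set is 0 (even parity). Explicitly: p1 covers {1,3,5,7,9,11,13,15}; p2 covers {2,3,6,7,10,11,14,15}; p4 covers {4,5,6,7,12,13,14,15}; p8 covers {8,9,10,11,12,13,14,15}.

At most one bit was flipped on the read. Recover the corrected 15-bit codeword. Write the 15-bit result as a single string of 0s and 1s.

101110000001001

s1 (pos 1,3,5,7,9,11,13,15): 1⊕1⊕1⊕0⊕0⊕0⊕0⊕1 = 0
s2 (pos 2,3,6,7,10,11,14,15): 1⊕1⊕0⊕0⊕0⊕0⊕0⊕1 = 1
s4 (pos 4,5,6,7,12,13,14,15): 1⊕1⊕0⊕0⊕1⊕0⊕0⊕1 = 0
s8 (pos 8,9,10,11,12,13,14,15): 0⊕0⊕0⊕0⊕1⊕0⊕0⊕1 = 0
Syndrome s8…s1 = 0010 → error at position 2.
Flip position 2: 111110000001001 → 101110000001001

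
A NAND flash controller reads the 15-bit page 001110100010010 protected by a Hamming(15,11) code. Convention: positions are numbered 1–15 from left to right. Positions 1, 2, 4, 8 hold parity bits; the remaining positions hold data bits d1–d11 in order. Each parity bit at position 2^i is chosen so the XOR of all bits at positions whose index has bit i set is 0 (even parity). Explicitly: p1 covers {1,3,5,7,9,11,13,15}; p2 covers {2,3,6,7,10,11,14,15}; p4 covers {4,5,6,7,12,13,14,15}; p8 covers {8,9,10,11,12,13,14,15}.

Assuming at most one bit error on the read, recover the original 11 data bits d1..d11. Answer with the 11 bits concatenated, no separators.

s1 (pos 1,3,5,7,9,11,13,15): 0⊕1⊕1⊕1⊕0⊕1⊕0⊕0 = 0
s2 (pos 2,3,6,7,10,11,14,15): 0⊕1⊕0⊕1⊕0⊕1⊕1⊕0 = 0
s4 (pos 4,5,6,7,12,13,14,15): 1⊕1⊕0⊕1⊕0⊕0⊕1⊕0 = 0
s8 (pos 8,9,10,11,12,13,14,15): 0⊕0⊕0⊕1⊕0⊕0⊕1⊕0 = 0
Syndrome s8…s1 = 0000 → no error.
Read data bits from positions 3,5,6,7,9,10,11,12,13,14,15: 11010010010

11010010010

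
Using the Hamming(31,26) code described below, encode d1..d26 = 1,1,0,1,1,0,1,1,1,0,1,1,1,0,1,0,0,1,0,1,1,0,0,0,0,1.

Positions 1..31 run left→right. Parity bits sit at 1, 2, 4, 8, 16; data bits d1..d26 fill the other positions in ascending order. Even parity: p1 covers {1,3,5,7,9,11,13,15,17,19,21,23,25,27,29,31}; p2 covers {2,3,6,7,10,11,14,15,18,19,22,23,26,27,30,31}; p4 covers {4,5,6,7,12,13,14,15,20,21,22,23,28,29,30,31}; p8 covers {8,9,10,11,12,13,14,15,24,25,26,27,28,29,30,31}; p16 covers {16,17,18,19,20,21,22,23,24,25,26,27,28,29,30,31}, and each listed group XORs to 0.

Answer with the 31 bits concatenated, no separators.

Place data at non-parity positions: p1 p2 1 p4 1 0 1 p8 1 0 1 1 1 0 1 p16 1 1 0 1 0 0 1 0 1 1 0 0 0 0 1
p1 (pos 1,3,5,7,9,11,13,15,17,19,21,23,25,27,29,31): XOR of data positions = 1⊕1⊕1⊕1⊕1⊕1⊕1⊕1⊕0⊕0⊕1⊕1⊕0⊕0⊕1 = 1
p2 (pos 2,3,6,7,10,11,14,15,18,19,22,23,26,27,30,31): XOR of data positions = 1⊕0⊕1⊕0⊕1⊕0⊕1⊕1⊕0⊕0⊕1⊕1⊕0⊕0⊕1 = 0
p4 (pos 4,5,6,7,12,13,14,15,20,21,22,23,28,29,30,31): XOR of data positions = 1⊕0⊕1⊕1⊕1⊕0⊕1⊕1⊕0⊕0⊕1⊕0⊕0⊕0⊕1 = 0
p8 (pos 8,9,10,11,12,13,14,15,24,25,26,27,28,29,30,31): XOR of data positions = 1⊕0⊕1⊕1⊕1⊕0⊕1⊕0⊕1⊕1⊕0⊕0⊕0⊕0⊕1 = 0
p16 (pos 16,17,18,19,20,21,22,23,24,25,26,27,28,29,30,31): XOR of data positions = 1⊕1⊕0⊕1⊕0⊕0⊕1⊕0⊕1⊕1⊕0⊕0⊕0⊕0⊕1 = 1
Codeword: 1010101010111011110100101100001

1010101010111011110100101100001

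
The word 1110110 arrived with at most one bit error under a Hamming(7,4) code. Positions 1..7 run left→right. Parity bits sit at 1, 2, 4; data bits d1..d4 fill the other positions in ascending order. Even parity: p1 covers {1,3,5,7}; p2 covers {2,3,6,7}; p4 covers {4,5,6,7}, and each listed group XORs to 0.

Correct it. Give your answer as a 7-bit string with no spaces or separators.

s1 (pos 1,3,5,7): 1⊕1⊕1⊕0 = 1
s2 (pos 2,3,6,7): 1⊕1⊕1⊕0 = 1
s4 (pos 4,5,6,7): 0⊕1⊕1⊕0 = 0
Syndrome s4…s1 = 011 → error at position 3.
Flip position 3: 1110110 → 1100110

1100110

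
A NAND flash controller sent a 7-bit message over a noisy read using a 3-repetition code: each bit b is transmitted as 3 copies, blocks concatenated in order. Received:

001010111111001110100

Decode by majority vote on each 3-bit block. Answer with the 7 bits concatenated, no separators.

0011010

Block 1 (001): 1 one → 0
Block 2 (010): 1 one → 0
Block 3 (111): 3 ones → 1
Block 4 (111): 3 ones → 1
Block 5 (001): 1 one → 0
Block 6 (110): 2 ones → 1
Block 7 (100): 1 one → 0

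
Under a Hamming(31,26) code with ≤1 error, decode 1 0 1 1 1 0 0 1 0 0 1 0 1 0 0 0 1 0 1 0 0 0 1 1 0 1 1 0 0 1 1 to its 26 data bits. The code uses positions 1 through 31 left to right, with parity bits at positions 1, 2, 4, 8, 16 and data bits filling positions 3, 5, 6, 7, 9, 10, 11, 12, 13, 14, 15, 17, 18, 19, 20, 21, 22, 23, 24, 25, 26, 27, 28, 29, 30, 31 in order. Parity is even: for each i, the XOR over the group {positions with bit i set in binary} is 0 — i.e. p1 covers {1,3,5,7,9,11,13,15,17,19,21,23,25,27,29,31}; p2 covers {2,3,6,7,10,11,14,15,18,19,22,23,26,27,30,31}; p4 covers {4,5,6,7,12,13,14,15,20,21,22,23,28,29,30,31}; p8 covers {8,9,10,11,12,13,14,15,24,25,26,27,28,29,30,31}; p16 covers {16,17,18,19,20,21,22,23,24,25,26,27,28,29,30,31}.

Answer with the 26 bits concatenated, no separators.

11000010100101000110110011

s1 (pos 1,3,5,7,9,11,13,15,17,19,21,23,25,27,29,31): 1⊕1⊕1⊕0⊕0⊕1⊕1⊕0⊕1⊕1⊕0⊕1⊕0⊕1⊕0⊕1 = 0
s2 (pos 2,3,6,7,10,11,14,15,18,19,22,23,26,27,30,31): 0⊕1⊕0⊕0⊕0⊕1⊕0⊕0⊕0⊕1⊕0⊕1⊕1⊕1⊕1⊕1 = 0
s4 (pos 4,5,6,7,12,13,14,15,20,21,22,23,28,29,30,31): 1⊕1⊕0⊕0⊕0⊕1⊕0⊕0⊕0⊕0⊕0⊕1⊕0⊕0⊕1⊕1 = 0
s8 (pos 8,9,10,11,12,13,14,15,24,25,26,27,28,29,30,31): 1⊕0⊕0⊕1⊕0⊕1⊕0⊕0⊕1⊕0⊕1⊕1⊕0⊕0⊕1⊕1 = 0
s16 (pos 16,17,18,19,20,21,22,23,24,25,26,27,28,29,30,31): 0⊕1⊕0⊕1⊕0⊕0⊕0⊕1⊕1⊕0⊕1⊕1⊕0⊕0⊕1⊕1 = 0
Syndrome s16…s1 = 00000 → no error.
Read data bits from positions 3,5,6,7,9,10,11,12,13,14,15,17,18,19,20,21,22,23,24,25,26,27,28,29,30,31: 11000010100101000110110011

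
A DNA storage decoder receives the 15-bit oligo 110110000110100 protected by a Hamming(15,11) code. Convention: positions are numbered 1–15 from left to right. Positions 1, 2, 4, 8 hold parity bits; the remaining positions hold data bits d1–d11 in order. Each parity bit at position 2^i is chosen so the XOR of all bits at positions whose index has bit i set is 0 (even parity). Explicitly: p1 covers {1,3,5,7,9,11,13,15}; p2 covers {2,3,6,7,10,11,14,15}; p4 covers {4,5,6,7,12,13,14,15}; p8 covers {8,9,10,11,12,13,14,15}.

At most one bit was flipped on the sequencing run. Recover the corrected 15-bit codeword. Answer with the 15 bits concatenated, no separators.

s1 (pos 1,3,5,7,9,11,13,15): 1⊕0⊕1⊕0⊕0⊕1⊕1⊕0 = 0
s2 (pos 2,3,6,7,10,11,14,15): 1⊕0⊕0⊕0⊕1⊕1⊕0⊕0 = 1
s4 (pos 4,5,6,7,12,13,14,15): 1⊕1⊕0⊕0⊕0⊕1⊕0⊕0 = 1
s8 (pos 8,9,10,11,12,13,14,15): 0⊕0⊕1⊕1⊕0⊕1⊕0⊕0 = 1
Syndrome s8…s1 = 1110 → error at position 14.
Flip position 14: 110110000110100 → 110110000110110

110110000110110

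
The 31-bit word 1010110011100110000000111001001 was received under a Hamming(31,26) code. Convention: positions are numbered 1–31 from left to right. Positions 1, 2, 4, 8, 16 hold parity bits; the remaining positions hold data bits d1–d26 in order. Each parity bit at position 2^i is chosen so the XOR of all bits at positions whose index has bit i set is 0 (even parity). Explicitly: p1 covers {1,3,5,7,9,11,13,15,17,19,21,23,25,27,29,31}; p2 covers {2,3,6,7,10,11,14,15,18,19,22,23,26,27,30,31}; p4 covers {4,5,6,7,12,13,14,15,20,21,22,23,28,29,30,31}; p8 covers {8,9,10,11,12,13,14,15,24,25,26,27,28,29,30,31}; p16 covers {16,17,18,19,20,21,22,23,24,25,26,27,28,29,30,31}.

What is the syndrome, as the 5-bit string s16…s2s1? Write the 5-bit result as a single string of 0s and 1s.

11101

s1 (pos 1,3,5,7,9,11,13,15,17,19,21,23,25,27,29,31): 1⊕1⊕1⊕0⊕1⊕1⊕0⊕1⊕0⊕0⊕0⊕1⊕1⊕0⊕0⊕1 = 1
s2 (pos 2,3,6,7,10,11,14,15,18,19,22,23,26,27,30,31): 0⊕1⊕1⊕0⊕1⊕1⊕1⊕1⊕0⊕0⊕0⊕1⊕0⊕0⊕0⊕1 = 0
s4 (pos 4,5,6,7,12,13,14,15,20,21,22,23,28,29,30,31): 0⊕1⊕1⊕0⊕0⊕0⊕1⊕1⊕0⊕0⊕0⊕1⊕1⊕0⊕0⊕1 = 1
s8 (pos 8,9,10,11,12,13,14,15,24,25,26,27,28,29,30,31): 0⊕1⊕1⊕1⊕0⊕0⊕1⊕1⊕1⊕1⊕0⊕0⊕1⊕0⊕0⊕1 = 1
s16 (pos 16,17,18,19,20,21,22,23,24,25,26,27,28,29,30,31): 0⊕0⊕0⊕0⊕0⊕0⊕0⊕1⊕1⊕1⊕0⊕0⊕1⊕0⊕0⊕1 = 1
Syndrome s16…s1 = 11101 → error at position 29.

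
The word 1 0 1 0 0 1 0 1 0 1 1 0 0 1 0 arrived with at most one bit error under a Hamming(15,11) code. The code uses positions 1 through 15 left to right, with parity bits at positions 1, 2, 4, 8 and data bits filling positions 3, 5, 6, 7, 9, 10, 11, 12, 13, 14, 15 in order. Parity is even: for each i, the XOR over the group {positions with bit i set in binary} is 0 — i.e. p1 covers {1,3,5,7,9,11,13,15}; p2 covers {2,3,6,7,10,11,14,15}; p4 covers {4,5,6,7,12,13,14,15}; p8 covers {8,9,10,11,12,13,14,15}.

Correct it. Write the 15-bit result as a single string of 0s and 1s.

100001010110010

s1 (pos 1,3,5,7,9,11,13,15): 1⊕1⊕0⊕0⊕0⊕1⊕0⊕0 = 1
s2 (pos 2,3,6,7,10,11,14,15): 0⊕1⊕1⊕0⊕1⊕1⊕1⊕0 = 1
s4 (pos 4,5,6,7,12,13,14,15): 0⊕0⊕1⊕0⊕0⊕0⊕1⊕0 = 0
s8 (pos 8,9,10,11,12,13,14,15): 1⊕0⊕1⊕1⊕0⊕0⊕1⊕0 = 0
Syndrome s8…s1 = 0011 → error at position 3.
Flip position 3: 101001010110010 → 100001010110010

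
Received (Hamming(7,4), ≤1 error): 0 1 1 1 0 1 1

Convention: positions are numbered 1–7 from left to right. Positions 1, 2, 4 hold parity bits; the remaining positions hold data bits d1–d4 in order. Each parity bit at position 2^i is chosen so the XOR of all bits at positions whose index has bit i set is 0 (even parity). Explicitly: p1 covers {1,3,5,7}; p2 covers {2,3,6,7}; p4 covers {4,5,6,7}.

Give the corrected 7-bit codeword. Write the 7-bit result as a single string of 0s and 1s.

0110011

s1 (pos 1,3,5,7): 0⊕1⊕0⊕1 = 0
s2 (pos 2,3,6,7): 1⊕1⊕1⊕1 = 0
s4 (pos 4,5,6,7): 1⊕0⊕1⊕1 = 1
Syndrome s4…s1 = 100 → error at position 4.
Flip position 4: 0111011 → 0110011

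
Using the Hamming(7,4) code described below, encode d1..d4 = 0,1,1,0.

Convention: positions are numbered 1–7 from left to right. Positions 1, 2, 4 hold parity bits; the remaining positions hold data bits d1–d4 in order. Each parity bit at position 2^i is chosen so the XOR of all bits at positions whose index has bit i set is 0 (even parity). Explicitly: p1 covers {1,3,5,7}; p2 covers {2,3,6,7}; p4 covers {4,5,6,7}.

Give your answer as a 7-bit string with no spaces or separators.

1100110

Place data at non-parity positions: p1 p2 0 p4 1 1 0
p1 (pos 1,3,5,7): XOR of data positions = 0⊕1⊕0 = 1
p2 (pos 2,3,6,7): XOR of data positions = 0⊕1⊕0 = 1
p4 (pos 4,5,6,7): XOR of data positions = 1⊕1⊕0 = 0
Codeword: 1100110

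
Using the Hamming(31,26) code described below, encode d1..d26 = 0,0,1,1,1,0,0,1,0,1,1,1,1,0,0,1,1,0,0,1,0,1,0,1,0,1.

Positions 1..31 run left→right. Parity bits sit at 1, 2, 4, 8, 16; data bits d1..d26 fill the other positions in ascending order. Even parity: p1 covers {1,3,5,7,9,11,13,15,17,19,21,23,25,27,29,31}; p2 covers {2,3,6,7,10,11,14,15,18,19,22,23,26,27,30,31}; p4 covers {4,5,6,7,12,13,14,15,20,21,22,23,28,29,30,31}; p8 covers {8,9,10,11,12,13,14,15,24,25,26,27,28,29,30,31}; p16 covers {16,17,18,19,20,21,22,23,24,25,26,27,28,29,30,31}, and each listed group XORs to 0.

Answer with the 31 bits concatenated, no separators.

1001011010010110110011001010101

Place data at non-parity positions: p1 p2 0 p4 0 1 1 p8 1 0 0 1 0 1 1 p16 1 1 0 0 1 1 0 0 1 0 1 0 1 0 1
p1 (pos 1,3,5,7,9,11,13,15,17,19,21,23,25,27,29,31): XOR of data positions = 0⊕0⊕1⊕1⊕0⊕0⊕1⊕1⊕0⊕1⊕0⊕1⊕1⊕1⊕1 = 1
p2 (pos 2,3,6,7,10,11,14,15,18,19,22,23,26,27,30,31): XOR of data positions = 0⊕1⊕1⊕0⊕0⊕1⊕1⊕1⊕0⊕1⊕0⊕0⊕1⊕0⊕1 = 0
p4 (pos 4,5,6,7,12,13,14,15,20,21,22,23,28,29,30,31): XOR of data positions = 0⊕1⊕1⊕1⊕0⊕1⊕1⊕0⊕1⊕1⊕0⊕0⊕1⊕0⊕1 = 1
p8 (pos 8,9,10,11,12,13,14,15,24,25,26,27,28,29,30,31): XOR of data positions = 1⊕0⊕0⊕1⊕0⊕1⊕1⊕0⊕1⊕0⊕1⊕0⊕1⊕0⊕1 = 0
p16 (pos 16,17,18,19,20,21,22,23,24,25,26,27,28,29,30,31): XOR of data positions = 1⊕1⊕0⊕0⊕1⊕1⊕0⊕0⊕1⊕0⊕1⊕0⊕1⊕0⊕1 = 0
Codeword: 1001011010010110110011001010101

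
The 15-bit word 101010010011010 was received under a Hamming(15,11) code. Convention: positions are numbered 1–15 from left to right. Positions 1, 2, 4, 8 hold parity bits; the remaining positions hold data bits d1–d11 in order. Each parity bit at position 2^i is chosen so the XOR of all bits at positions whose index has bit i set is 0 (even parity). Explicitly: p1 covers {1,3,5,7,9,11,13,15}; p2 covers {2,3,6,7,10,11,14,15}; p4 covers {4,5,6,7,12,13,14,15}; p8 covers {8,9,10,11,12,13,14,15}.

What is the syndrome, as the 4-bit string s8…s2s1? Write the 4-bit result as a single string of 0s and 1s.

0110

s1 (pos 1,3,5,7,9,11,13,15): 1⊕1⊕1⊕0⊕0⊕1⊕0⊕0 = 0
s2 (pos 2,3,6,7,10,11,14,15): 0⊕1⊕0⊕0⊕0⊕1⊕1⊕0 = 1
s4 (pos 4,5,6,7,12,13,14,15): 0⊕1⊕0⊕0⊕1⊕0⊕1⊕0 = 1
s8 (pos 8,9,10,11,12,13,14,15): 1⊕0⊕0⊕1⊕1⊕0⊕1⊕0 = 0
Syndrome s8…s1 = 0110 → error at position 6.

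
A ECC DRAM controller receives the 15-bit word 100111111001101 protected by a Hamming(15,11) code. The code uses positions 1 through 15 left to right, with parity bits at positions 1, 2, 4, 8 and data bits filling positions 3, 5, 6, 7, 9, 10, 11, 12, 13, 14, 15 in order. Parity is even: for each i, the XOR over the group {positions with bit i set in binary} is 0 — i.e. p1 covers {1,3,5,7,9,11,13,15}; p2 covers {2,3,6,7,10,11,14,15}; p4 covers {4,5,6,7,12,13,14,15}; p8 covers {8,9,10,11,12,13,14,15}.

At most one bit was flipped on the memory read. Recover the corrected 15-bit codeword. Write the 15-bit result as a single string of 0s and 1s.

100111111001111

s1 (pos 1,3,5,7,9,11,13,15): 1⊕0⊕1⊕1⊕1⊕0⊕1⊕1 = 0
s2 (pos 2,3,6,7,10,11,14,15): 0⊕0⊕1⊕1⊕0⊕0⊕0⊕1 = 1
s4 (pos 4,5,6,7,12,13,14,15): 1⊕1⊕1⊕1⊕1⊕1⊕0⊕1 = 1
s8 (pos 8,9,10,11,12,13,14,15): 1⊕1⊕0⊕0⊕1⊕1⊕0⊕1 = 1
Syndrome s8…s1 = 1110 → error at position 14.
Flip position 14: 100111111001101 → 100111111001111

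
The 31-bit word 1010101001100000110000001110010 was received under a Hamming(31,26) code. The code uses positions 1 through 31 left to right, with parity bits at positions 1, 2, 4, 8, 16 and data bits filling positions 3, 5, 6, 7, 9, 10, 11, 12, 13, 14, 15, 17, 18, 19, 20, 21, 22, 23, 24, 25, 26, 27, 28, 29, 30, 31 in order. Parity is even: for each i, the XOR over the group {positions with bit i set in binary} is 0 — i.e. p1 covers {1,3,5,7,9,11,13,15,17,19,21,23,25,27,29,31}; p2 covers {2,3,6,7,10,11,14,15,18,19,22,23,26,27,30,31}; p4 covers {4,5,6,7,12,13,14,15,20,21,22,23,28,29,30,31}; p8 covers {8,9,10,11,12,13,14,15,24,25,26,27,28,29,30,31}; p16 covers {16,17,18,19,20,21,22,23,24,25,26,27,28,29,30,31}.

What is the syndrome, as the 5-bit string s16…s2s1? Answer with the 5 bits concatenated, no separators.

s1 (pos 1,3,5,7,9,11,13,15,17,19,21,23,25,27,29,31): 1⊕1⊕1⊕1⊕0⊕1⊕0⊕0⊕1⊕0⊕0⊕0⊕1⊕1⊕0⊕0 = 0
s2 (pos 2,3,6,7,10,11,14,15,18,19,22,23,26,27,30,31): 0⊕1⊕0⊕1⊕1⊕1⊕0⊕0⊕1⊕0⊕0⊕0⊕1⊕1⊕1⊕0 = 0
s4 (pos 4,5,6,7,12,13,14,15,20,21,22,23,28,29,30,31): 0⊕1⊕0⊕1⊕0⊕0⊕0⊕0⊕0⊕0⊕0⊕0⊕0⊕0⊕1⊕0 = 1
s8 (pos 8,9,10,11,12,13,14,15,24,25,26,27,28,29,30,31): 0⊕0⊕1⊕1⊕0⊕0⊕0⊕0⊕0⊕1⊕1⊕1⊕0⊕0⊕1⊕0 = 0
s16 (pos 16,17,18,19,20,21,22,23,24,25,26,27,28,29,30,31): 0⊕1⊕1⊕0⊕0⊕0⊕0⊕0⊕0⊕1⊕1⊕1⊕0⊕0⊕1⊕0 = 0
Syndrome s16…s1 = 00100 → error at position 4.

00100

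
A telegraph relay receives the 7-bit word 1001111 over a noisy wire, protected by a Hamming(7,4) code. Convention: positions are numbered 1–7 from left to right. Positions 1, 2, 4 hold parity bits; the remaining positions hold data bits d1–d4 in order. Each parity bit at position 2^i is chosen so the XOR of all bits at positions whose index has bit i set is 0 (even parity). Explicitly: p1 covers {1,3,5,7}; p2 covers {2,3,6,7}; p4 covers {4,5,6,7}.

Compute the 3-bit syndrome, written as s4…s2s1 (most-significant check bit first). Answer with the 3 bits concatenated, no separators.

s1 (pos 1,3,5,7): 1⊕0⊕1⊕1 = 1
s2 (pos 2,3,6,7): 0⊕0⊕1⊕1 = 0
s4 (pos 4,5,6,7): 1⊕1⊕1⊕1 = 0
Syndrome s4…s1 = 001 → error at position 1.

001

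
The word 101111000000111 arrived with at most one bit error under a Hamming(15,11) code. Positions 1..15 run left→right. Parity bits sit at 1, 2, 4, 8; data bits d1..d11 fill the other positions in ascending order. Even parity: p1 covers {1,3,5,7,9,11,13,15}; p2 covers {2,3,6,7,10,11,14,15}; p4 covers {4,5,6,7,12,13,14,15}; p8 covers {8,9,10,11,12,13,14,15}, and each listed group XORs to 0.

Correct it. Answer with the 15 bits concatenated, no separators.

s1 (pos 1,3,5,7,9,11,13,15): 1⊕1⊕1⊕0⊕0⊕0⊕1⊕1 = 1
s2 (pos 2,3,6,7,10,11,14,15): 0⊕1⊕1⊕0⊕0⊕0⊕1⊕1 = 0
s4 (pos 4,5,6,7,12,13,14,15): 1⊕1⊕1⊕0⊕0⊕1⊕1⊕1 = 0
s8 (pos 8,9,10,11,12,13,14,15): 0⊕0⊕0⊕0⊕0⊕1⊕1⊕1 = 1
Syndrome s8…s1 = 1001 → error at position 9.
Flip position 9: 101111000000111 → 101111001000111

101111001000111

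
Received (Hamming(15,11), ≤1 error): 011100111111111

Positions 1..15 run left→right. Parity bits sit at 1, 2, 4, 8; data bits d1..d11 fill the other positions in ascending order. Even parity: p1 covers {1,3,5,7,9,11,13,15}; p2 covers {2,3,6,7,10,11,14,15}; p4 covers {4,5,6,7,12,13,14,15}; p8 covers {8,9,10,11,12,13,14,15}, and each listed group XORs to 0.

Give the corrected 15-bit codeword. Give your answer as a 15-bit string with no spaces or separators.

s1 (pos 1,3,5,7,9,11,13,15): 0⊕1⊕0⊕1⊕1⊕1⊕1⊕1 = 0
s2 (pos 2,3,6,7,10,11,14,15): 1⊕1⊕0⊕1⊕1⊕1⊕1⊕1 = 1
s4 (pos 4,5,6,7,12,13,14,15): 1⊕0⊕0⊕1⊕1⊕1⊕1⊕1 = 0
s8 (pos 8,9,10,11,12,13,14,15): 1⊕1⊕1⊕1⊕1⊕1⊕1⊕1 = 0
Syndrome s8…s1 = 0010 → error at position 2.
Flip position 2: 011100111111111 → 001100111111111

001100111111111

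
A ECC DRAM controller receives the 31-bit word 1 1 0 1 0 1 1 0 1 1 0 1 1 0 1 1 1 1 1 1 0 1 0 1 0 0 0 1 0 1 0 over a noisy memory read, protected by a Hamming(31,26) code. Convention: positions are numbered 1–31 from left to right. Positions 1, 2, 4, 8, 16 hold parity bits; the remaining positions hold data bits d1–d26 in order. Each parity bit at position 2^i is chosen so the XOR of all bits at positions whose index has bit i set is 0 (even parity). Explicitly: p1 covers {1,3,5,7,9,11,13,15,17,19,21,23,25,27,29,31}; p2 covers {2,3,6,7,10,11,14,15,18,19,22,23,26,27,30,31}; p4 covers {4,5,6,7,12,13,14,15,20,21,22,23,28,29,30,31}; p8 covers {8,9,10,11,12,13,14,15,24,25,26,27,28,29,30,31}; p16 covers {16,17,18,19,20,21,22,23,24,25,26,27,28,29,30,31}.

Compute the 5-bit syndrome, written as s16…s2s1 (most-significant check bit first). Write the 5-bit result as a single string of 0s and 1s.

10011

s1 (pos 1,3,5,7,9,11,13,15,17,19,21,23,25,27,29,31): 1⊕0⊕0⊕1⊕1⊕0⊕1⊕1⊕1⊕1⊕0⊕0⊕0⊕0⊕0⊕0 = 1
s2 (pos 2,3,6,7,10,11,14,15,18,19,22,23,26,27,30,31): 1⊕0⊕1⊕1⊕1⊕0⊕0⊕1⊕1⊕1⊕1⊕0⊕0⊕0⊕1⊕0 = 1
s4 (pos 4,5,6,7,12,13,14,15,20,21,22,23,28,29,30,31): 1⊕0⊕1⊕1⊕1⊕1⊕0⊕1⊕1⊕0⊕1⊕0⊕1⊕0⊕1⊕0 = 0
s8 (pos 8,9,10,11,12,13,14,15,24,25,26,27,28,29,30,31): 0⊕1⊕1⊕0⊕1⊕1⊕0⊕1⊕1⊕0⊕0⊕0⊕1⊕0⊕1⊕0 = 0
s16 (pos 16,17,18,19,20,21,22,23,24,25,26,27,28,29,30,31): 1⊕1⊕1⊕1⊕1⊕0⊕1⊕0⊕1⊕0⊕0⊕0⊕1⊕0⊕1⊕0 = 1
Syndrome s16…s1 = 10011 → error at position 19.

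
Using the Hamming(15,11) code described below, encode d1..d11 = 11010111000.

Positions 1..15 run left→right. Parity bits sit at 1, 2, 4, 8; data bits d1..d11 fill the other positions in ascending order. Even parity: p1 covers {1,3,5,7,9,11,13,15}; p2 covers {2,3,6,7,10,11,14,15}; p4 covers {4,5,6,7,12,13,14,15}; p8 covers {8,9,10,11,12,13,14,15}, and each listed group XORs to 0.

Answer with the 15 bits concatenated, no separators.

Place data at non-parity positions: p1 p2 1 p4 1 0 1 p8 0 1 1 1 0 0 0
p1 (pos 1,3,5,7,9,11,13,15): XOR of data positions = 1⊕1⊕1⊕0⊕1⊕0⊕0 = 0
p2 (pos 2,3,6,7,10,11,14,15): XOR of data positions = 1⊕0⊕1⊕1⊕1⊕0⊕0 = 0
p4 (pos 4,5,6,7,12,13,14,15): XOR of data positions = 1⊕0⊕1⊕1⊕0⊕0⊕0 = 1
p8 (pos 8,9,10,11,12,13,14,15): XOR of data positions = 0⊕1⊕1⊕1⊕0⊕0⊕0 = 1
Codeword: 001110110111000

001110110111000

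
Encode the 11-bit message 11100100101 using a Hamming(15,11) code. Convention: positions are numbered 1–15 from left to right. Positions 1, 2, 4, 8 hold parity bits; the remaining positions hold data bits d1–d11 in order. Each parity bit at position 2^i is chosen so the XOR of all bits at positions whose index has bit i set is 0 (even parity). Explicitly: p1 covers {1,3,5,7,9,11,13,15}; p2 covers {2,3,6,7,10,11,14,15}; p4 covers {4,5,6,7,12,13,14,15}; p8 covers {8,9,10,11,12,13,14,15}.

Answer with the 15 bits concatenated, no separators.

001011010100101

Place data at non-parity positions: p1 p2 1 p4 1 1 0 p8 0 1 0 0 1 0 1
p1 (pos 1,3,5,7,9,11,13,15): XOR of data positions = 1⊕1⊕0⊕0⊕0⊕1⊕1 = 0
p2 (pos 2,3,6,7,10,11,14,15): XOR of data positions = 1⊕1⊕0⊕1⊕0⊕0⊕1 = 0
p4 (pos 4,5,6,7,12,13,14,15): XOR of data positions = 1⊕1⊕0⊕0⊕1⊕0⊕1 = 0
p8 (pos 8,9,10,11,12,13,14,15): XOR of data positions = 0⊕1⊕0⊕0⊕1⊕0⊕1 = 1
Codeword: 001011010100101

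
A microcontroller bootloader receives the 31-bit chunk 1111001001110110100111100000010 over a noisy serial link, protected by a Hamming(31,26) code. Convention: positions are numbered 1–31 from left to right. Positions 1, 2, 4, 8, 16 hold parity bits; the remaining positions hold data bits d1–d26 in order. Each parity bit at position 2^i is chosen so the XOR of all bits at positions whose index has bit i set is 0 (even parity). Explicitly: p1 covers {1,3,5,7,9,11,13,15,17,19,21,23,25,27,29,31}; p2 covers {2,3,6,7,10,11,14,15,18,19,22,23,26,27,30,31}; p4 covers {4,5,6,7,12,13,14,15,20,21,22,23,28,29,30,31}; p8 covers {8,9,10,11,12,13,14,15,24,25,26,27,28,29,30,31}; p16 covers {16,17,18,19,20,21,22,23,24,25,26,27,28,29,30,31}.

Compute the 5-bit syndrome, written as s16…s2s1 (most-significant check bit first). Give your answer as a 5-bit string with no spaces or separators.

s1 (pos 1,3,5,7,9,11,13,15,17,19,21,23,25,27,29,31): 1⊕1⊕0⊕1⊕0⊕1⊕0⊕1⊕1⊕0⊕1⊕1⊕0⊕0⊕0⊕0 = 0
s2 (pos 2,3,6,7,10,11,14,15,18,19,22,23,26,27,30,31): 1⊕1⊕0⊕1⊕1⊕1⊕1⊕1⊕0⊕0⊕1⊕1⊕0⊕0⊕1⊕0 = 0
s4 (pos 4,5,6,7,12,13,14,15,20,21,22,23,28,29,30,31): 1⊕0⊕0⊕1⊕1⊕0⊕1⊕1⊕1⊕1⊕1⊕1⊕0⊕0⊕1⊕0 = 0
s8 (pos 8,9,10,11,12,13,14,15,24,25,26,27,28,29,30,31): 0⊕0⊕1⊕1⊕1⊕0⊕1⊕1⊕0⊕0⊕0⊕0⊕0⊕0⊕1⊕0 = 0
s16 (pos 16,17,18,19,20,21,22,23,24,25,26,27,28,29,30,31): 0⊕1⊕0⊕0⊕1⊕1⊕1⊕1⊕0⊕0⊕0⊕0⊕0⊕0⊕1⊕0 = 0
Syndrome s16…s1 = 00000 → no error.

00000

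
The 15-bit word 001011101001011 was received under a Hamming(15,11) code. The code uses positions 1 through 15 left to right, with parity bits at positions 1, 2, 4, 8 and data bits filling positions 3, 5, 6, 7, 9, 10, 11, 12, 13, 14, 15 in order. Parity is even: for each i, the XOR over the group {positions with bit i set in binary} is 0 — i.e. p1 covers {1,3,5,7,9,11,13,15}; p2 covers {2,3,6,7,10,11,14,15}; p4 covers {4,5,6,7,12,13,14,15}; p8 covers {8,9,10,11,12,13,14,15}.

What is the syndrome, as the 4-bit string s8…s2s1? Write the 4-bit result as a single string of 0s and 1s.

0011

s1 (pos 1,3,5,7,9,11,13,15): 0⊕1⊕1⊕1⊕1⊕0⊕0⊕1 = 1
s2 (pos 2,3,6,7,10,11,14,15): 0⊕1⊕1⊕1⊕0⊕0⊕1⊕1 = 1
s4 (pos 4,5,6,7,12,13,14,15): 0⊕1⊕1⊕1⊕1⊕0⊕1⊕1 = 0
s8 (pos 8,9,10,11,12,13,14,15): 0⊕1⊕0⊕0⊕1⊕0⊕1⊕1 = 0
Syndrome s8…s1 = 0011 → error at position 3.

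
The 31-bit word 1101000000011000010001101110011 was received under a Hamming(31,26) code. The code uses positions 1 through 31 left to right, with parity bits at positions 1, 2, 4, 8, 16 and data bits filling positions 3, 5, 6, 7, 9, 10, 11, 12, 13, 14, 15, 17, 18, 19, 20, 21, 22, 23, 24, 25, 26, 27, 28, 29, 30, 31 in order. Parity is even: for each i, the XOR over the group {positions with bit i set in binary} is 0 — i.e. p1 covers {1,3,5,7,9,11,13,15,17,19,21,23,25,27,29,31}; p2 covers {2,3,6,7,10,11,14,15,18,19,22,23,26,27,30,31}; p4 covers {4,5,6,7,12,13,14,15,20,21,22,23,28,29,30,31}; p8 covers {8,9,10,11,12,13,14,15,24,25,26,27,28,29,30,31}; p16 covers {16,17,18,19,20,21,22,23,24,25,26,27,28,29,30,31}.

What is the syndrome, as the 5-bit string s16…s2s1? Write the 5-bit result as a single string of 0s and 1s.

s1 (pos 1,3,5,7,9,11,13,15,17,19,21,23,25,27,29,31): 1⊕0⊕0⊕0⊕0⊕0⊕1⊕0⊕0⊕0⊕0⊕1⊕1⊕1⊕0⊕1 = 0
s2 (pos 2,3,6,7,10,11,14,15,18,19,22,23,26,27,30,31): 1⊕0⊕0⊕0⊕0⊕0⊕0⊕0⊕1⊕0⊕1⊕1⊕1⊕1⊕1⊕1 = 0
s4 (pos 4,5,6,7,12,13,14,15,20,21,22,23,28,29,30,31): 1⊕0⊕0⊕0⊕1⊕1⊕0⊕0⊕0⊕0⊕1⊕1⊕0⊕0⊕1⊕1 = 1
s8 (pos 8,9,10,11,12,13,14,15,24,25,26,27,28,29,30,31): 0⊕0⊕0⊕0⊕1⊕1⊕0⊕0⊕0⊕1⊕1⊕1⊕0⊕0⊕1⊕1 = 1
s16 (pos 16,17,18,19,20,21,22,23,24,25,26,27,28,29,30,31): 0⊕0⊕1⊕0⊕0⊕0⊕1⊕1⊕0⊕1⊕1⊕1⊕0⊕0⊕1⊕1 = 0
Syndrome s16…s1 = 01100 → error at position 12.

01100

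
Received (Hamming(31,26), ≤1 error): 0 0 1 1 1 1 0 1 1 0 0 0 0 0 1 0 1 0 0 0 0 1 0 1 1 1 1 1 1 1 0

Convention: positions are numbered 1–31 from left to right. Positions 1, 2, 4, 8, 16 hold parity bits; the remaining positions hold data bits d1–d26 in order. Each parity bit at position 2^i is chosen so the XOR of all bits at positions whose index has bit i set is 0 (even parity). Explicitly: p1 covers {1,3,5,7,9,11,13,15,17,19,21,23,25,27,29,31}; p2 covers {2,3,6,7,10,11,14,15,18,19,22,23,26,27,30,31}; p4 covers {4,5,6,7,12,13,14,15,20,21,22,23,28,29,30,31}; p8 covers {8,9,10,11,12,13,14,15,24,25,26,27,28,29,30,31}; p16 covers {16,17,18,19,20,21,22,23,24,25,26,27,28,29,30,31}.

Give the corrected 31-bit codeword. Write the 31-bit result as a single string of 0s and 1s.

s1 (pos 1,3,5,7,9,11,13,15,17,19,21,23,25,27,29,31): 0⊕1⊕1⊕0⊕1⊕0⊕0⊕1⊕1⊕0⊕0⊕0⊕1⊕1⊕1⊕0 = 0
s2 (pos 2,3,6,7,10,11,14,15,18,19,22,23,26,27,30,31): 0⊕1⊕1⊕0⊕0⊕0⊕0⊕1⊕0⊕0⊕1⊕0⊕1⊕1⊕1⊕0 = 1
s4 (pos 4,5,6,7,12,13,14,15,20,21,22,23,28,29,30,31): 1⊕1⊕1⊕0⊕0⊕0⊕0⊕1⊕0⊕0⊕1⊕0⊕1⊕1⊕1⊕0 = 0
s8 (pos 8,9,10,11,12,13,14,15,24,25,26,27,28,29,30,31): 1⊕1⊕0⊕0⊕0⊕0⊕0⊕1⊕1⊕1⊕1⊕1⊕1⊕1⊕1⊕0 = 0
s16 (pos 16,17,18,19,20,21,22,23,24,25,26,27,28,29,30,31): 0⊕1⊕0⊕0⊕0⊕0⊕1⊕0⊕1⊕1⊕1⊕1⊕1⊕1⊕1⊕0 = 1
Syndrome s16…s1 = 10010 → error at position 18.
Flip position 18: 0011110110000010100001011111110 → 0011110110000010110001011111110

0011110110000010110001011111110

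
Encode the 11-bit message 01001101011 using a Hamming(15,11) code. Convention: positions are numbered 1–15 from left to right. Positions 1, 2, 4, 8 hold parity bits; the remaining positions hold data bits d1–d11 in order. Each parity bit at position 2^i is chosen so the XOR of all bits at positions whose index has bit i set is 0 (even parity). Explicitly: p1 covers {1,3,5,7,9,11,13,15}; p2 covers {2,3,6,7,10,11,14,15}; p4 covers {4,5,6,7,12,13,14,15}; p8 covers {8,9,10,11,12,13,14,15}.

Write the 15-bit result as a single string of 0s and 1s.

110010011101011

Place data at non-parity positions: p1 p2 0 p4 1 0 0 p8 1 1 0 1 0 1 1
p1 (pos 1,3,5,7,9,11,13,15): XOR of data positions = 0⊕1⊕0⊕1⊕0⊕0⊕1 = 1
p2 (pos 2,3,6,7,10,11,14,15): XOR of data positions = 0⊕0⊕0⊕1⊕0⊕1⊕1 = 1
p4 (pos 4,5,6,7,12,13,14,15): XOR of data positions = 1⊕0⊕0⊕1⊕0⊕1⊕1 = 0
p8 (pos 8,9,10,11,12,13,14,15): XOR of data positions = 1⊕1⊕0⊕1⊕0⊕1⊕1 = 1
Codeword: 110010011101011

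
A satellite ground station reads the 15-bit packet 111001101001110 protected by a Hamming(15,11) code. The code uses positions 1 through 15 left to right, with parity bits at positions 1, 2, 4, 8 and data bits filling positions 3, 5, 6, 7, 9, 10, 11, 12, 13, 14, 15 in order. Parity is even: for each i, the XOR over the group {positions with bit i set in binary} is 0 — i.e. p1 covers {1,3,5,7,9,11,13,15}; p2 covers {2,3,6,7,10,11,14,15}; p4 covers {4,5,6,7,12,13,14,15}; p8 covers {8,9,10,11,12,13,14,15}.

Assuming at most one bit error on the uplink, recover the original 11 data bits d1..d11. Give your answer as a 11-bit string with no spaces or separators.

s1 (pos 1,3,5,7,9,11,13,15): 1⊕1⊕0⊕1⊕1⊕0⊕1⊕0 = 1
s2 (pos 2,3,6,7,10,11,14,15): 1⊕1⊕1⊕1⊕0⊕0⊕1⊕0 = 1
s4 (pos 4,5,6,7,12,13,14,15): 0⊕0⊕1⊕1⊕1⊕1⊕1⊕0 = 1
s8 (pos 8,9,10,11,12,13,14,15): 0⊕1⊕0⊕0⊕1⊕1⊕1⊕0 = 0
Syndrome s8…s1 = 0111 → error at position 7.
Flip position 7: 111001101001110 → 111001001001110
Read data bits from positions 3,5,6,7,9,10,11,12,13,14,15: 10101001110

10101001110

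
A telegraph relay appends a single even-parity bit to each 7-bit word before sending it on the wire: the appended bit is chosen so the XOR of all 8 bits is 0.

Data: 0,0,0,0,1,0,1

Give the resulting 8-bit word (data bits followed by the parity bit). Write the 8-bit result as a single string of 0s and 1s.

00001010

XOR of the 7 data bits: 0⊕0⊕0⊕0⊕1⊕0⊕1 = 0
Parity bit = 0 (so all 8 bits XOR to 0).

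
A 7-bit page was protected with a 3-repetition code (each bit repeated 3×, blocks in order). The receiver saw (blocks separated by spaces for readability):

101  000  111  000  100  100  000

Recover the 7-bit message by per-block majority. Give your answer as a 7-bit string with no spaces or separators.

Block 1 (101): 2 ones → 1
Block 2 (000): 0 ones → 0
Block 3 (111): 3 ones → 1
Block 4 (000): 0 ones → 0
Block 5 (100): 1 one → 0
Block 6 (100): 1 one → 0
Block 7 (000): 0 ones → 0

1010000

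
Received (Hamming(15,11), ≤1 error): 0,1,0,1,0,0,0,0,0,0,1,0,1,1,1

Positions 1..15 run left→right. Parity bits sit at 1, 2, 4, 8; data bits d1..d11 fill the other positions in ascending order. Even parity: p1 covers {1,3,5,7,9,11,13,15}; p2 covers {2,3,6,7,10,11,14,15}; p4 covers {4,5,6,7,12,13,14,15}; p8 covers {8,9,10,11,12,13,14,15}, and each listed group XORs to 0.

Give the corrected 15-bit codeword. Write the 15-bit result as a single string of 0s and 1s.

s1 (pos 1,3,5,7,9,11,13,15): 0⊕0⊕0⊕0⊕0⊕1⊕1⊕1 = 1
s2 (pos 2,3,6,7,10,11,14,15): 1⊕0⊕0⊕0⊕0⊕1⊕1⊕1 = 0
s4 (pos 4,5,6,7,12,13,14,15): 1⊕0⊕0⊕0⊕0⊕1⊕1⊕1 = 0
s8 (pos 8,9,10,11,12,13,14,15): 0⊕0⊕0⊕1⊕0⊕1⊕1⊕1 = 0
Syndrome s8…s1 = 0001 → error at position 1.
Flip position 1: 010100000010111 → 110100000010111

110100000010111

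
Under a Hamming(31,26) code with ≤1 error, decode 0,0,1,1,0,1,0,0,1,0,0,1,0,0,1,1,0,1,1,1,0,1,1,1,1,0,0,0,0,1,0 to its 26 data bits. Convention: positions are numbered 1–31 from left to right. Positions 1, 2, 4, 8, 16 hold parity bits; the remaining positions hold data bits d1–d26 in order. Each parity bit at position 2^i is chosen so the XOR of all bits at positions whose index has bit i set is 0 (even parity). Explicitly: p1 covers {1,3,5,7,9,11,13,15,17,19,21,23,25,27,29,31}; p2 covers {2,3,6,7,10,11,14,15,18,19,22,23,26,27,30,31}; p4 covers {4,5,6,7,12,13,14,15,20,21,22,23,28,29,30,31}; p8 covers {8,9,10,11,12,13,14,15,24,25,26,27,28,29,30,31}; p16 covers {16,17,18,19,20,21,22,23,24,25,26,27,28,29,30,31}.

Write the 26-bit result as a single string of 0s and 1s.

s1 (pos 1,3,5,7,9,11,13,15,17,19,21,23,25,27,29,31): 0⊕1⊕0⊕0⊕1⊕0⊕0⊕1⊕0⊕1⊕0⊕1⊕1⊕0⊕0⊕0 = 0
s2 (pos 2,3,6,7,10,11,14,15,18,19,22,23,26,27,30,31): 0⊕1⊕1⊕0⊕0⊕0⊕0⊕1⊕1⊕1⊕1⊕1⊕0⊕0⊕1⊕0 = 0
s4 (pos 4,5,6,7,12,13,14,15,20,21,22,23,28,29,30,31): 1⊕0⊕1⊕0⊕1⊕0⊕0⊕1⊕1⊕0⊕1⊕1⊕0⊕0⊕1⊕0 = 0
s8 (pos 8,9,10,11,12,13,14,15,24,25,26,27,28,29,30,31): 0⊕1⊕0⊕0⊕1⊕0⊕0⊕1⊕1⊕1⊕0⊕0⊕0⊕0⊕1⊕0 = 0
s16 (pos 16,17,18,19,20,21,22,23,24,25,26,27,28,29,30,31): 1⊕0⊕1⊕1⊕1⊕0⊕1⊕1⊕1⊕1⊕0⊕0⊕0⊕0⊕1⊕0 = 1
Syndrome s16…s1 = 10000 → error at position 16.
Flip position 16: 0011010010010011011101111000010 → 0011010010010010011101111000010
Read data bits from positions 3,5,6,7,9,10,11,12,13,14,15,17,18,19,20,21,22,23,24,25,26,27,28,29,30,31: 10101001001011101111000010

10101001001011101111000010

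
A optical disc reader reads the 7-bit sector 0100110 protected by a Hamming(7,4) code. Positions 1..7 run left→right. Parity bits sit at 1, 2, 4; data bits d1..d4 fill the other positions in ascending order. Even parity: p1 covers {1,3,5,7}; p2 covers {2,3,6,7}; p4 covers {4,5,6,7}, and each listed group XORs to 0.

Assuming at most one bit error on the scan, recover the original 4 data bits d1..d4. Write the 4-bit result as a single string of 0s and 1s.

s1 (pos 1,3,5,7): 0⊕0⊕1⊕0 = 1
s2 (pos 2,3,6,7): 1⊕0⊕1⊕0 = 0
s4 (pos 4,5,6,7): 0⊕1⊕1⊕0 = 0
Syndrome s4…s1 = 001 → error at position 1.
Flip position 1: 0100110 → 1100110
Read data bits from positions 3,5,6,7: 0110

0110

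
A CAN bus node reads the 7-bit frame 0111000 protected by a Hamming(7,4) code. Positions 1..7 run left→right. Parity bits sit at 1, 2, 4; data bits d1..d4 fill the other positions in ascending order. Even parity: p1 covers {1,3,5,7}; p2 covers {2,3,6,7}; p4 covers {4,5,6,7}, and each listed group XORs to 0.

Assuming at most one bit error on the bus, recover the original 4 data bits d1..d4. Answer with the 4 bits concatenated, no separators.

1100

s1 (pos 1,3,5,7): 0⊕1⊕0⊕0 = 1
s2 (pos 2,3,6,7): 1⊕1⊕0⊕0 = 0
s4 (pos 4,5,6,7): 1⊕0⊕0⊕0 = 1
Syndrome s4…s1 = 101 → error at position 5.
Flip position 5: 0111000 → 0111100
Read data bits from positions 3,5,6,7: 1100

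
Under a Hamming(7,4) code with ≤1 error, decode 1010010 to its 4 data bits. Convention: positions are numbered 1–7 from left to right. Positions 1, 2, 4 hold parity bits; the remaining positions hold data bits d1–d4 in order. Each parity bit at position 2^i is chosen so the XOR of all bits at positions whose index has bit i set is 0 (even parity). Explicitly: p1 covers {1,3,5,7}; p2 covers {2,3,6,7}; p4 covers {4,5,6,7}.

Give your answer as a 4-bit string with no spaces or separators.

1010

s1 (pos 1,3,5,7): 1⊕1⊕0⊕0 = 0
s2 (pos 2,3,6,7): 0⊕1⊕1⊕0 = 0
s4 (pos 4,5,6,7): 0⊕0⊕1⊕0 = 1
Syndrome s4…s1 = 100 → error at position 4.
Flip position 4: 1010010 → 1011010
Read data bits from positions 3,5,6,7: 1010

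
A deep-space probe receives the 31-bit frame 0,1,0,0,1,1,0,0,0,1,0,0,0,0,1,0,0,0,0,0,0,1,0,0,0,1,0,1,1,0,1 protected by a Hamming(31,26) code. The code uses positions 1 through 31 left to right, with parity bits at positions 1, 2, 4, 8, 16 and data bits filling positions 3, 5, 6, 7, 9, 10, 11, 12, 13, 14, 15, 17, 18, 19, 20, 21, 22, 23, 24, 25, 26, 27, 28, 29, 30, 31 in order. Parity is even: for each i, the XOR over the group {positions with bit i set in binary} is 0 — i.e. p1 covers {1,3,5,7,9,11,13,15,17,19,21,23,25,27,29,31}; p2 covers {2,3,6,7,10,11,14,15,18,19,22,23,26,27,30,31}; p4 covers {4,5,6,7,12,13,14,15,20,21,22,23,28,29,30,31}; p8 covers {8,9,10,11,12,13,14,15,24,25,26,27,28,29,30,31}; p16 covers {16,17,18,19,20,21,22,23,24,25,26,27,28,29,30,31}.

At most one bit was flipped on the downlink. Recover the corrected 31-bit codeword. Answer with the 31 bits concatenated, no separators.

s1 (pos 1,3,5,7,9,11,13,15,17,19,21,23,25,27,29,31): 0⊕0⊕1⊕0⊕0⊕0⊕0⊕1⊕0⊕0⊕0⊕0⊕0⊕0⊕1⊕1 = 0
s2 (pos 2,3,6,7,10,11,14,15,18,19,22,23,26,27,30,31): 1⊕0⊕1⊕0⊕1⊕0⊕0⊕1⊕0⊕0⊕1⊕0⊕1⊕0⊕0⊕1 = 1
s4 (pos 4,5,6,7,12,13,14,15,20,21,22,23,28,29,30,31): 0⊕1⊕1⊕0⊕0⊕0⊕0⊕1⊕0⊕0⊕1⊕0⊕1⊕1⊕0⊕1 = 1
s8 (pos 8,9,10,11,12,13,14,15,24,25,26,27,28,29,30,31): 0⊕0⊕1⊕0⊕0⊕0⊕0⊕1⊕0⊕0⊕1⊕0⊕1⊕1⊕0⊕1 = 0
s16 (pos 16,17,18,19,20,21,22,23,24,25,26,27,28,29,30,31): 0⊕0⊕0⊕0⊕0⊕0⊕1⊕0⊕0⊕0⊕1⊕0⊕1⊕1⊕0⊕1 = 1
Syndrome s16…s1 = 10110 → error at position 22.
Flip position 22: 0100110001000010000001000101101 → 0100110001000010000000000101101

0100110001000010000000000101101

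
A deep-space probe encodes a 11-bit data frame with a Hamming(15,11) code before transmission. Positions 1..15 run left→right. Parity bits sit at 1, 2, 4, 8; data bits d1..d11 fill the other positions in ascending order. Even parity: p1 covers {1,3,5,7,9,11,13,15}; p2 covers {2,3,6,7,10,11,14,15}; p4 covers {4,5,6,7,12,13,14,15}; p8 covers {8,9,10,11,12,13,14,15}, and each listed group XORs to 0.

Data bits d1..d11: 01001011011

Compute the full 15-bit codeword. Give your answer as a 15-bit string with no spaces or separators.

Place data at non-parity positions: p1 p2 0 p4 1 0 0 p8 1 0 1 1 0 1 1
p1 (pos 1,3,5,7,9,11,13,15): XOR of data positions = 0⊕1⊕0⊕1⊕1⊕0⊕1 = 0
p2 (pos 2,3,6,7,10,11,14,15): XOR of data positions = 0⊕0⊕0⊕0⊕1⊕1⊕1 = 1
p4 (pos 4,5,6,7,12,13,14,15): XOR of data positions = 1⊕0⊕0⊕1⊕0⊕1⊕1 = 0
p8 (pos 8,9,10,11,12,13,14,15): XOR of data positions = 1⊕0⊕1⊕1⊕0⊕1⊕1 = 1
Codeword: 010010011011011

010010011011011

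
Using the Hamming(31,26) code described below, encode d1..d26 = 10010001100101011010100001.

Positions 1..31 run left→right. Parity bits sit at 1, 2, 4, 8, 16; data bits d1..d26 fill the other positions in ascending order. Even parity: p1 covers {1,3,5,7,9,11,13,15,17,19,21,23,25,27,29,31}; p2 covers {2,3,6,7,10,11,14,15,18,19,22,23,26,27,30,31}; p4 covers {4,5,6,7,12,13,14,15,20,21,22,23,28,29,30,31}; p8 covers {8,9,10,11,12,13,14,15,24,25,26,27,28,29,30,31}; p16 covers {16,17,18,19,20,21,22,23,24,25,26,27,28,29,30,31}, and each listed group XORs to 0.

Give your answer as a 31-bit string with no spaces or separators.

1010001100011001101011010100001

Place data at non-parity positions: p1 p2 1 p4 0 0 1 p8 0 0 0 1 1 0 0 p16 1 0 1 0 1 1 0 1 0 1 0 0 0 0 1
p1 (pos 1,3,5,7,9,11,13,15,17,19,21,23,25,27,29,31): XOR of data positions = 1⊕0⊕1⊕0⊕0⊕1⊕0⊕1⊕1⊕1⊕0⊕0⊕0⊕0⊕1 = 1
p2 (pos 2,3,6,7,10,11,14,15,18,19,22,23,26,27,30,31): XOR of data positions = 1⊕0⊕1⊕0⊕0⊕0⊕0⊕0⊕1⊕1⊕0⊕1⊕0⊕0⊕1 = 0
p4 (pos 4,5,6,7,12,13,14,15,20,21,22,23,28,29,30,31): XOR of data positions = 0⊕0⊕1⊕1⊕1⊕0⊕0⊕0⊕1⊕1⊕0⊕0⊕0⊕0⊕1 = 0
p8 (pos 8,9,10,11,12,13,14,15,24,25,26,27,28,29,30,31): XOR of data positions = 0⊕0⊕0⊕1⊕1⊕0⊕0⊕1⊕0⊕1⊕0⊕0⊕0⊕0⊕1 = 1
p16 (pos 16,17,18,19,20,21,22,23,24,25,26,27,28,29,30,31): XOR of data positions = 1⊕0⊕1⊕0⊕1⊕1⊕0⊕1⊕0⊕1⊕0⊕0⊕0⊕0⊕1 = 1
Codeword: 1010001100011001101011010100001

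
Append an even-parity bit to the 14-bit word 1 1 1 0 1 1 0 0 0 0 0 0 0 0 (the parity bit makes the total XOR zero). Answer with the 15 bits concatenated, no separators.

XOR of the 14 data bits: 1⊕1⊕1⊕0⊕1⊕1⊕0⊕0⊕0⊕0⊕0⊕0⊕0⊕0 = 1
Parity bit = 1 (so all 15 bits XOR to 0).

111011000000001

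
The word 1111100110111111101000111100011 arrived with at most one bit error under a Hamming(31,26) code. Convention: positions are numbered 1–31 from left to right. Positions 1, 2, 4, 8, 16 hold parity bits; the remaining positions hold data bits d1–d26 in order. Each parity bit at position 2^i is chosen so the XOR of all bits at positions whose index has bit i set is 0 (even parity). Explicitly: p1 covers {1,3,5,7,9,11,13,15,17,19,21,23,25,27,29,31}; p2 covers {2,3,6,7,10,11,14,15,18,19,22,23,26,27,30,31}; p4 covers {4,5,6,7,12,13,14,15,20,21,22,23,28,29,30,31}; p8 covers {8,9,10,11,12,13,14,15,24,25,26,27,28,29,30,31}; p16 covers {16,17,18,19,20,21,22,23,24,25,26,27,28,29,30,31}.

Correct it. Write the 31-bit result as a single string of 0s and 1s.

s1 (pos 1,3,5,7,9,11,13,15,17,19,21,23,25,27,29,31): 1⊕1⊕1⊕0⊕1⊕1⊕1⊕1⊕1⊕1⊕0⊕1⊕1⊕0⊕0⊕1 = 0
s2 (pos 2,3,6,7,10,11,14,15,18,19,22,23,26,27,30,31): 1⊕1⊕0⊕0⊕0⊕1⊕1⊕1⊕0⊕1⊕0⊕1⊕1⊕0⊕1⊕1 = 0
s4 (pos 4,5,6,7,12,13,14,15,20,21,22,23,28,29,30,31): 1⊕1⊕0⊕0⊕1⊕1⊕1⊕1⊕0⊕0⊕0⊕1⊕0⊕0⊕1⊕1 = 1
s8 (pos 8,9,10,11,12,13,14,15,24,25,26,27,28,29,30,31): 1⊕1⊕0⊕1⊕1⊕1⊕1⊕1⊕1⊕1⊕1⊕0⊕0⊕0⊕1⊕1 = 0
s16 (pos 16,17,18,19,20,21,22,23,24,25,26,27,28,29,30,31): 1⊕1⊕0⊕1⊕0⊕0⊕0⊕1⊕1⊕1⊕1⊕0⊕0⊕0⊕1⊕1 = 1
Syndrome s16…s1 = 10100 → error at position 20.
Flip position 20: 1111100110111111101000111100011 → 1111100110111111101100111100011

1111100110111111101100111100011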